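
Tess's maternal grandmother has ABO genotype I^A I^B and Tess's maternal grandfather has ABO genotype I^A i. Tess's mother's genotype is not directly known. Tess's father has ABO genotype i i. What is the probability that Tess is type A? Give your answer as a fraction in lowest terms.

Tess's mother's ABO genotype from I^A I^B × I^A i: 1/4 I^A I^A, 1/4 I^A I^B, 1/4 I^A i, 1/4 I^B i.
Crossing each possibility with the father i i and summing P(type A): 1/4·1 + 1/4·1/2 + 1/4·1/2 + 1/4·0 = 1/2.

1/2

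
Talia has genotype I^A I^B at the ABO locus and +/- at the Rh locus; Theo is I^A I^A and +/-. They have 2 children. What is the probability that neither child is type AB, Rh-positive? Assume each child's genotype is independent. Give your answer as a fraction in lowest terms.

25/64

ABO cross I^A I^B × I^A I^A → 1/2 A, 1/2 AB.
Rh cross +/- × +/- → 3/4 Rh+, 1/4 Rh-; so P(type AB, Rh-positive) = 1/2 × 3/4 = 3/8 per child.
P(not type AB, Rh-positive) = 5/8 for one child; (5/8)^2 = 25/64.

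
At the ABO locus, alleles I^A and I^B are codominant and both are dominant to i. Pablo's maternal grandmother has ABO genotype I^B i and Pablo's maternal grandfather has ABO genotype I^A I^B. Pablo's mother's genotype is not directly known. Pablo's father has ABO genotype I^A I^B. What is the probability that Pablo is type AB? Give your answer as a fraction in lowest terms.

Pablo's mother's ABO genotype from I^B i × I^A I^B: 1/4 I^A I^B, 1/4 I^A i, 1/4 I^B I^B, 1/4 I^B i.
Crossing each possibility with the father I^A I^B and summing P(type AB): 1/4·1/2 + 1/4·1/4 + 1/4·1/2 + 1/4·1/4 = 3/8.

3/8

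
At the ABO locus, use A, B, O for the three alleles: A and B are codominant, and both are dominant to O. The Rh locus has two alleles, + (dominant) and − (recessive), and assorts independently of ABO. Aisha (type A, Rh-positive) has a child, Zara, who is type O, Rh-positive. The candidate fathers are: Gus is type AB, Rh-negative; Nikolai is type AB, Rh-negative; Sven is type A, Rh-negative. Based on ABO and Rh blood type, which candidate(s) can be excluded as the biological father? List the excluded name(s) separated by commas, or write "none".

A candidate is excluded only if no genotype consistent with his phenotype could produce a type O, Rh-positive child with a type A, Rh-positive mother.
Gus (type AB, Rh-): no genotype consistent with that phenotype can produce a type-O Rh+ child with a type-A mother.
Nikolai (type AB, Rh-): no genotype consistent with that phenotype can produce a type-O Rh+ child with a type-A mother.

Gus, Nikolai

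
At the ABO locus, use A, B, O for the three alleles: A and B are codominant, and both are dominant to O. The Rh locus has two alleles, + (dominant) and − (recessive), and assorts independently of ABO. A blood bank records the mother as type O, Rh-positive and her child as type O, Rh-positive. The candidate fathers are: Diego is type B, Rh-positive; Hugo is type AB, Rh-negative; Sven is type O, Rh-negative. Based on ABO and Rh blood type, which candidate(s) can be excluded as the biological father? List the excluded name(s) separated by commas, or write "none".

Hugo

A candidate is excluded only if no genotype consistent with his phenotype could produce a type O, Rh-positive child with a type O, Rh-positive mother.
Hugo (type AB, Rh-): no genotype consistent with that phenotype can produce a type-O Rh+ child with a type-O mother.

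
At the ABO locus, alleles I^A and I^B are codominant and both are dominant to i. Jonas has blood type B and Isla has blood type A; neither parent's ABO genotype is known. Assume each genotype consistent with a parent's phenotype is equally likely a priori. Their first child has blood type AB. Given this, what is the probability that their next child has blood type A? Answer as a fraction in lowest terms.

5/36

Possible genotypes: Jonas ∈ {I^B I^B, I^B i}; Isla ∈ {I^A I^A, I^A i}.
Weight each parental genotype pair by prior × P(type-AB child):
  I^B I^B × I^A I^A: posterior weight 4/9; P(next child type A) = 0.
  I^B I^B × I^A i: posterior weight 2/9; P(next child type A) = 0.
  I^B i × I^A I^A: posterior weight 2/9; P(next child type A) = 1/2.
  I^B i × I^A i: posterior weight 1/9; P(next child type A) = 1/4.
Weighted sum = 5/36.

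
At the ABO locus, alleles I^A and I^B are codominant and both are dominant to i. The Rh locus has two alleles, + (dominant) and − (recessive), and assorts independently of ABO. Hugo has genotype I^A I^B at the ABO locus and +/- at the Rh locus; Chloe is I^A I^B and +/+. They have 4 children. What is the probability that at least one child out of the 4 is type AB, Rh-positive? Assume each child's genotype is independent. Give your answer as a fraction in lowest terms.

ABO cross I^A I^B × I^A I^B → 1/4 A, 1/4 B, 1/2 AB.
Rh cross +/- × +/+ → 1 Rh+; so P(type AB, Rh-positive) = 1/2 × 1 = 1/2 per child.
P(none) = (1/2)^4 = 1/16; P(at least one) = 1 − 1/16 = 15/16.

15/16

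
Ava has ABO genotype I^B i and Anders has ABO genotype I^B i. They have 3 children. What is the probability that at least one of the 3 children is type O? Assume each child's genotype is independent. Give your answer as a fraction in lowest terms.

ABO cross I^B i × I^B i → 1/4 O, 3/4 B.
So P(type O) = 1/4 per child.
P(none) = (3/4)^3 = 27/64; P(at least one) = 1 − 27/64 = 37/64.

37/64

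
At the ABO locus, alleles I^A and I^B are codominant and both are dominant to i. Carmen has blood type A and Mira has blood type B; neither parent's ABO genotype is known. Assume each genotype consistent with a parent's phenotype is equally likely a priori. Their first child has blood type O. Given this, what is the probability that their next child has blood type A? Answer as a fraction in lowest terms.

1/4

Possible genotypes: Carmen ∈ {I^A I^A, I^A i}; Mira ∈ {I^B I^B, I^B i}.
Weight each parental genotype pair by prior × P(type-O child):
  I^A i × I^B i: posterior weight 1; P(next child type A) = 1/4.
Weighted sum = 1/4.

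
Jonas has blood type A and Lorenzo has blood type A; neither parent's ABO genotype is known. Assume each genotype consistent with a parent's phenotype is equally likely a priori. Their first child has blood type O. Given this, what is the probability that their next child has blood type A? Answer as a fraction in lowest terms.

Possible genotypes: Jonas ∈ {I^A I^A, I^A i}; Lorenzo ∈ {I^A I^A, I^A i}.
Weight each parental genotype pair by prior × P(type-O child):
  I^A i × I^A i: posterior weight 1; P(next child type A) = 3/4.
Weighted sum = 3/4.

3/4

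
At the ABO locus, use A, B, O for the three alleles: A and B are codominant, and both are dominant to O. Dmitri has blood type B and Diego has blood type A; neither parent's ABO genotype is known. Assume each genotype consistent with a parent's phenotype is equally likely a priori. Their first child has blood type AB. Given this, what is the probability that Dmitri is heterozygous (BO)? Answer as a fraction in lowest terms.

Possible genotypes: Dmitri ∈ {BB, BO}; Diego ∈ {AA, AO}.
Weight each parental genotype pair by prior × P(type-AB child):
  BB × AA: posterior weight 4/9.
  BB × AO: posterior weight 2/9.
  BO × AA: posterior weight 2/9.
  BO × AO: posterior weight 1/9.
Sum the posterior weight over pairs where Dmitri is BO: 1/3.

1/3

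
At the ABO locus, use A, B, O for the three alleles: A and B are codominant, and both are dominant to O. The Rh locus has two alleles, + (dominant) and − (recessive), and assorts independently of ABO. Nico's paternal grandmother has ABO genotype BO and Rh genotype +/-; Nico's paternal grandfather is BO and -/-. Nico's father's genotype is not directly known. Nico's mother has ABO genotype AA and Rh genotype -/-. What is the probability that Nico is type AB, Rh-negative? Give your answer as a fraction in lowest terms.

Nico's father's ABO genotype from BO × BO: 1/4 BB, 1/2 BO, 1/4 OO.
Crossing each possibility with the mother AA and summing P(type AB): 1/4·1 + 1/2·1/2 + 1/4·0 = 1/2.
Similarly for Rh via the father's Rh distribution: P(Rh-) = 3/4.
Independent loci: 1/2 × 3/4 = 3/8.

3/8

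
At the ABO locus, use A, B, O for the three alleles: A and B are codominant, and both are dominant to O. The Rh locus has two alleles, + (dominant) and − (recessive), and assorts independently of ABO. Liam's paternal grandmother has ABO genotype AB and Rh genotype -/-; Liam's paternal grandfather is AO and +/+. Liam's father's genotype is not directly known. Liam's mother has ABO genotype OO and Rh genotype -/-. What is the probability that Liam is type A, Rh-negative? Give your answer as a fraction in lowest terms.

Liam's father's ABO genotype from AB × AO: 1/4 AA, 1/4 AB, 1/4 AO, 1/4 BO.
Crossing each possibility with the mother OO and summing P(type A): 1/4·1 + 1/4·1/2 + 1/4·1/2 + 1/4·0 = 1/2.
Similarly for Rh via the father's Rh distribution: P(Rh-) = 1/2.
Independent loci: 1/2 × 1/2 = 1/4.

1/4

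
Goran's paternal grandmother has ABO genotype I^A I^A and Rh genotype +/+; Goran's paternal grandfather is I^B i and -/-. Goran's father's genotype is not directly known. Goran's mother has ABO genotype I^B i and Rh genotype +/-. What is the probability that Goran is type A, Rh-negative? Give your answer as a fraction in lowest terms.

Goran's father's ABO genotype from I^A I^A × I^B i: 1/2 I^A I^B, 1/2 I^A i.
Crossing each possibility with the mother I^B i and summing P(type A): 1/2·1/4 + 1/2·1/4 = 1/4.
Similarly for Rh via the father's Rh distribution: P(Rh-) = 1/4.
Independent loci: 1/4 × 1/4 = 1/16.

1/16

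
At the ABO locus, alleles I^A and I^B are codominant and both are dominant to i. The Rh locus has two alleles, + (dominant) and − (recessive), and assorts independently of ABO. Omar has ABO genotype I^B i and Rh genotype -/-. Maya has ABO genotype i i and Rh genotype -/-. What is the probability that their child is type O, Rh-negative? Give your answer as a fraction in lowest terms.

1/2

ABO cross I^B i × i i → offspring phenotypes: 1/2 O, 1/2 B.
Rh cross -/- × -/- → 1 Rh-.
Independent loci: P(type O, Rh-negative) = 1/2 × 1 = 1/2.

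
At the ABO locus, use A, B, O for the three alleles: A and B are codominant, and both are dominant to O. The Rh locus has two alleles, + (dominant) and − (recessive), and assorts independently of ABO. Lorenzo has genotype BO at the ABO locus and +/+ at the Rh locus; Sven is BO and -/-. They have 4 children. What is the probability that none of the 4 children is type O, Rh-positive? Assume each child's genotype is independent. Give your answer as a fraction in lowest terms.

ABO cross BO × BO → 1/4 O, 3/4 B.
Rh cross +/+ × -/- → 1 Rh+; so P(type O, Rh-positive) = 1/4 × 1 = 1/4 per child.
P(not type O, Rh-positive) = 3/4 for one child; (3/4)^4 = 81/256.

81/256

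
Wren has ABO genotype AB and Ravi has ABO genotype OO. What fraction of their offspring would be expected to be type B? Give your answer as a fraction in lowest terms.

ABO cross AB × OO → offspring phenotypes: 1/2 A, 1/2 B.
So P(type B) = 1/2.

1/2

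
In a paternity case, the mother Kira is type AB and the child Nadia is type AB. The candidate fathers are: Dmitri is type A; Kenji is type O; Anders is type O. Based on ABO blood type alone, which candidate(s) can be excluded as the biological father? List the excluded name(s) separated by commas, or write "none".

A candidate is excluded only if no genotype consistent with his phenotype could produce a type AB child with a type AB mother.
Kenji (type O): no genotype consistent with that phenotype can produce a type-AB child with a type-AB mother.
Anders (type O): no genotype consistent with that phenotype can produce a type-AB child with a type-AB mother.

Kenji, Anders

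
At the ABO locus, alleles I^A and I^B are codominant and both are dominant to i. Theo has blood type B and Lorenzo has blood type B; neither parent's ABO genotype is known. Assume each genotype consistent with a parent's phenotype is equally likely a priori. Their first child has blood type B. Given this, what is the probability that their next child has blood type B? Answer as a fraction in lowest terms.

Possible genotypes: Theo ∈ {I^B I^B, I^B i}; Lorenzo ∈ {I^B I^B, I^B i}.
Weight each parental genotype pair by prior × P(type-B child):
  I^B I^B × I^B I^B: posterior weight 4/15; P(next child type B) = 1.
  I^B I^B × I^B i: posterior weight 4/15; P(next child type B) = 1.
  I^B i × I^B I^B: posterior weight 4/15; P(next child type B) = 1.
  I^B i × I^B i: posterior weight 1/5; P(next child type B) = 3/4.
Weighted sum = 19/20.

19/20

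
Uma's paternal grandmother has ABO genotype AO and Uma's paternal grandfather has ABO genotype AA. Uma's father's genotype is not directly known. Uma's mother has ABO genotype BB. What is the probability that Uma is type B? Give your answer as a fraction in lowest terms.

Uma's father's ABO genotype from AO × AA: 1/2 AA, 1/2 AO.
Crossing each possibility with the mother BB and summing P(type B): 1/2·0 + 1/2·1/2 = 1/4.

1/4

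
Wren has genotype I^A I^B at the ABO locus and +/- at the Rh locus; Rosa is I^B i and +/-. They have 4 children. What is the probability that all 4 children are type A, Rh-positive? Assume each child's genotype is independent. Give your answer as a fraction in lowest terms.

ABO cross I^A I^B × I^B i → 1/4 A, 1/2 B, 1/4 AB.
Rh cross +/- × +/- → 3/4 Rh+, 1/4 Rh-; so P(type A, Rh-positive) = 1/4 × 3/4 = 3/16 per child.
All 4 independent: (3/16)^4 = 81/65536.

81/65536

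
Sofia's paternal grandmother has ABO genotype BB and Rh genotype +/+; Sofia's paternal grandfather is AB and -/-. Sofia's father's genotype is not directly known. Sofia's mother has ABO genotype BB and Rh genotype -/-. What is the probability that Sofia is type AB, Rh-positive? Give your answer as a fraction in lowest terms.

1/8

Sofia's father's ABO genotype from BB × AB: 1/2 AB, 1/2 BB.
Crossing each possibility with the mother BB and summing P(type AB): 1/2·1/2 + 1/2·0 = 1/4.
Similarly for Rh via the father's Rh distribution: P(Rh+) = 1/2.
Independent loci: 1/4 × 1/2 = 1/8.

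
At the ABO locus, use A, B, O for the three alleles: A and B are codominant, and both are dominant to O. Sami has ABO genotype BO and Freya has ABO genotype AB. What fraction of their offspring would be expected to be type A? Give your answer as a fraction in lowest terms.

1/4

ABO cross BO × AB → offspring phenotypes: 1/4 A, 1/2 B, 1/4 AB.
So P(type A) = 1/4.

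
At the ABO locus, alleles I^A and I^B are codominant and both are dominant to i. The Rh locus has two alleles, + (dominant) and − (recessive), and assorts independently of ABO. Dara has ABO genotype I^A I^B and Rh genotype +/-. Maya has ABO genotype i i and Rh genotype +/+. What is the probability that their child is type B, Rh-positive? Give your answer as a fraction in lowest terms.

ABO cross I^A I^B × i i → offspring phenotypes: 1/2 A, 1/2 B.
Rh cross +/- × +/+ → 1 Rh+.
Independent loci: P(type B, Rh-positive) = 1/2 × 1 = 1/2.

1/2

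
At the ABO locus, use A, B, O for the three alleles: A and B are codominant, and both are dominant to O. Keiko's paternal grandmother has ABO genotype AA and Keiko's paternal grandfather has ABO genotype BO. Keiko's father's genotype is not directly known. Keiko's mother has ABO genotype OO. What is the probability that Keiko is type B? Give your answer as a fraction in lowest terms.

1/4

Keiko's father's ABO genotype from AA × BO: 1/2 AB, 1/2 AO.
Crossing each possibility with the mother OO and summing P(type B): 1/2·1/2 + 1/2·0 = 1/4.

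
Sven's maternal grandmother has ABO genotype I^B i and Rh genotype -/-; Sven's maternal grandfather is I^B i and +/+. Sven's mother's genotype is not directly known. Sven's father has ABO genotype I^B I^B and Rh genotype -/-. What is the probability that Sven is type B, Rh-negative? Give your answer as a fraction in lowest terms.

Sven's mother's ABO genotype from I^B i × I^B i: 1/4 I^B I^B, 1/2 I^B i, 1/4 i i.
Crossing each possibility with the father I^B I^B and summing P(type B): 1/4·1 + 1/2·1 + 1/4·1 = 1.
Similarly for Rh via the mother's Rh distribution: P(Rh-) = 1/2.
Independent loci: 1 × 1/2 = 1/2.

1/2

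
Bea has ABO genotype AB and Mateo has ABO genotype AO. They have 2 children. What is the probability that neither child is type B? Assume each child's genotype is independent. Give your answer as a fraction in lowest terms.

9/16

ABO cross AB × AO → 1/2 A, 1/4 B, 1/4 AB.
So P(type B) = 1/4 per child.
P(not type B) = 3/4 for one child; (3/4)^2 = 9/16.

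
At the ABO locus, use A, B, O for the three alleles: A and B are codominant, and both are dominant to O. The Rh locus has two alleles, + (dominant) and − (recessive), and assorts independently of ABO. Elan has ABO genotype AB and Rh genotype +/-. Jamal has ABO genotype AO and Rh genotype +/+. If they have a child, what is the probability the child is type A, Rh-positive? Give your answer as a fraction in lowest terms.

1/2

ABO cross AB × AO → offspring phenotypes: 1/2 A, 1/4 B, 1/4 AB.
Rh cross +/- × +/+ → 1 Rh+.
Independent loci: P(type A, Rh-positive) = 1/2 × 1 = 1/2.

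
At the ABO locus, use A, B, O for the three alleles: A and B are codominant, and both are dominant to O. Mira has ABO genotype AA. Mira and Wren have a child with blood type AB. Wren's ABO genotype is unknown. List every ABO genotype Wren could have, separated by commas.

AB, BB, BO

For each candidate genotype of Wren, check whether crossing it with AA can produce every observed child phenotype.
  AA → possible child types {A} ✗
  AB → possible child types {A, AB} ✓
  AO → possible child types {A} ✗
  BB → possible child types {AB} ✓
  BO → possible child types {A, AB} ✓
  OO → possible child types {A} ✗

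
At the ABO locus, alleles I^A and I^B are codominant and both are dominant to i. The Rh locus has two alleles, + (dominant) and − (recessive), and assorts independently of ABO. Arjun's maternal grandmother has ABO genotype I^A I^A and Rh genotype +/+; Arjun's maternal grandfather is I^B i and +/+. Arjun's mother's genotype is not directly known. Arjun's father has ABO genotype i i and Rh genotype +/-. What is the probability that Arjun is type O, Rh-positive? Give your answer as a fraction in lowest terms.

Arjun's mother's ABO genotype from I^A I^A × I^B i: 1/2 I^A I^B, 1/2 I^A i.
Crossing each possibility with the father i i and summing P(type O): 1/2·0 + 1/2·1/2 = 1/4.
Similarly for Rh via the mother's Rh distribution: P(Rh+) = 1.
Independent loci: 1/4 × 1 = 1/4.

1/4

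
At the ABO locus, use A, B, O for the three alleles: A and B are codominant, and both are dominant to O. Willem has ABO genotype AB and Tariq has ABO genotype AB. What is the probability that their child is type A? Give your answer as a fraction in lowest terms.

1/4

ABO cross AB × AB → offspring phenotypes: 1/4 A, 1/4 B, 1/2 AB.
So P(type A) = 1/4.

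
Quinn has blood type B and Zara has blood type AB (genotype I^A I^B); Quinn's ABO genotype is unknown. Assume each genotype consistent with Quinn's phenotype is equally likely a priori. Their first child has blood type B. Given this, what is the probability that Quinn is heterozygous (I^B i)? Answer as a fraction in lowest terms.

Possible genotypes: Quinn ∈ {I^B I^B, I^B i}; Zara ∈ {I^A I^B}.
Weight each parental genotype pair by prior × P(type-B child):
  I^B I^B × I^A I^B: posterior weight 1/2.
  I^B i × I^A I^B: posterior weight 1/2.
Sum the posterior weight over pairs where Quinn is I^B i: 1/2.

1/2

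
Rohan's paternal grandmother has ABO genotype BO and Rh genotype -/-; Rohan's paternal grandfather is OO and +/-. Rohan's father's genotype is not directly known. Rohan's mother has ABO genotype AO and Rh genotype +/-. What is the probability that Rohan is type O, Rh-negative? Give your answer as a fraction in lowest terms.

9/64

Rohan's father's ABO genotype from BO × OO: 1/2 BO, 1/2 OO.
Crossing each possibility with the mother AO and summing P(type O): 1/2·1/4 + 1/2·1/2 = 3/8.
Similarly for Rh via the father's Rh distribution: P(Rh-) = 3/8.
Independent loci: 3/8 × 3/8 = 9/64.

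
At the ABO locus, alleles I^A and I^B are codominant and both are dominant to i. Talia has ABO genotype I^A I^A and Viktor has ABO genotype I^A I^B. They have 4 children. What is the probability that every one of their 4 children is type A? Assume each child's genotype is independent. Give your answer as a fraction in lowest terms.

1/16

ABO cross I^A I^A × I^A I^B → 1/2 A, 1/2 AB.
So P(type A) = 1/2 per child.
All 4 independent: (1/2)^4 = 1/16.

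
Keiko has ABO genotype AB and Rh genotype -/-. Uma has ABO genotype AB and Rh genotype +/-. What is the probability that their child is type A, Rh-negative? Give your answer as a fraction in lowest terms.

ABO cross AB × AB → offspring phenotypes: 1/4 A, 1/4 B, 1/2 AB.
Rh cross -/- × +/- → 1/2 Rh+, 1/2 Rh-.
Independent loci: P(type A, Rh-negative) = 1/4 × 1/2 = 1/8.

1/8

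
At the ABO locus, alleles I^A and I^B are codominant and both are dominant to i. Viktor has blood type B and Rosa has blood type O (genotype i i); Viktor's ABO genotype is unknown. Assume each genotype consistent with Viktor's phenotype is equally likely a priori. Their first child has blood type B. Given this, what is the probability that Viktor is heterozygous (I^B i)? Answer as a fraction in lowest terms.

1/3

Possible genotypes: Viktor ∈ {I^B I^B, I^B i}; Rosa ∈ {i i}.
Weight each parental genotype pair by prior × P(type-B child):
  I^B I^B × i i: posterior weight 2/3.
  I^B i × i i: posterior weight 1/3.
Sum the posterior weight over pairs where Viktor is I^B i: 1/3.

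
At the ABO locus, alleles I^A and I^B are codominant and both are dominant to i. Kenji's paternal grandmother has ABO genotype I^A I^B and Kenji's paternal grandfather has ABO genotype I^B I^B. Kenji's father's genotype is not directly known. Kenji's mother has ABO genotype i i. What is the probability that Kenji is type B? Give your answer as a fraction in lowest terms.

Kenji's father's ABO genotype from I^A I^B × I^B I^B: 1/2 I^A I^B, 1/2 I^B I^B.
Crossing each possibility with the mother i i and summing P(type B): 1/2·1/2 + 1/2·1 = 3/4.

3/4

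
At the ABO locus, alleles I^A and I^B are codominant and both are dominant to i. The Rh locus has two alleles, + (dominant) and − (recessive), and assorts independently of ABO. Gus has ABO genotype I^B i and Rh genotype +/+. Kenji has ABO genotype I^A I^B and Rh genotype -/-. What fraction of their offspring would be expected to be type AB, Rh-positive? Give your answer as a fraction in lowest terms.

ABO cross I^B i × I^A I^B → offspring phenotypes: 1/4 A, 1/2 B, 1/4 AB.
Rh cross +/+ × -/- → 1 Rh+.
Independent loci: P(type AB, Rh-positive) = 1/4 × 1 = 1/4.

1/4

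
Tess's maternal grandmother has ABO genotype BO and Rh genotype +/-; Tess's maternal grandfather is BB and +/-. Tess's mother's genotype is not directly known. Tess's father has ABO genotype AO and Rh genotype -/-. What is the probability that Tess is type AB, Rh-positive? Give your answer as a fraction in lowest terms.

3/16

Tess's mother's ABO genotype from BO × BB: 1/2 BB, 1/2 BO.
Crossing each possibility with the father AO and summing P(type AB): 1/2·1/2 + 1/2·1/4 = 3/8.
Similarly for Rh via the mother's Rh distribution: P(Rh+) = 1/2.
Independent loci: 3/8 × 1/2 = 3/16.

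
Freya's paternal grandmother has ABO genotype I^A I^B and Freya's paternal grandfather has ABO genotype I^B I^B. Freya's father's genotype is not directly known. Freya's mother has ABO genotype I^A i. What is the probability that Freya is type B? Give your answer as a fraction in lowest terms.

Freya's father's ABO genotype from I^A I^B × I^B I^B: 1/2 I^A I^B, 1/2 I^B I^B.
Crossing each possibility with the mother I^A i and summing P(type B): 1/2·1/4 + 1/2·1/2 = 3/8.

3/8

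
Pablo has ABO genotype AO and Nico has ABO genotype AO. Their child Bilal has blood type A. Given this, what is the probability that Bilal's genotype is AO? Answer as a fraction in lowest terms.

2/3

Cross AO × AO → 1/4 AA, 1/2 AO, 1/4 OO.
Type-A genotypes among offspring: AA (1/4), AO (1/2); total 3/4.
P(AO | type A) = (1/2) / (3/4) = 2/3.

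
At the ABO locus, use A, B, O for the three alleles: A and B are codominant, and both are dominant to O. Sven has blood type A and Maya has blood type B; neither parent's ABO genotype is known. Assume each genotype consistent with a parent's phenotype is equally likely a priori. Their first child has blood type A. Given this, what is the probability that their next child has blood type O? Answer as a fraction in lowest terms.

1/12

Possible genotypes: Sven ∈ {AA, AO}; Maya ∈ {BB, BO}.
Weight each parental genotype pair by prior × P(type-A child):
  AA × BO: posterior weight 2/3; P(next child type O) = 0.
  AO × BO: posterior weight 1/3; P(next child type O) = 1/4.
Weighted sum = 1/12.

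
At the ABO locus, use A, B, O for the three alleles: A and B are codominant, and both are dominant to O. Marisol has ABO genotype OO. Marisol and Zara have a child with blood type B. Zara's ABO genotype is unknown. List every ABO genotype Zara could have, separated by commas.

AB, BB, BO

For each candidate genotype of Zara, check whether crossing it with OO can produce every observed child phenotype.
  AA → possible child types {A} ✗
  AB → possible child types {A, B} ✓
  AO → possible child types {O, A} ✗
  BB → possible child types {B} ✓
  BO → possible child types {O, B} ✓
  OO → possible child types {O} ✗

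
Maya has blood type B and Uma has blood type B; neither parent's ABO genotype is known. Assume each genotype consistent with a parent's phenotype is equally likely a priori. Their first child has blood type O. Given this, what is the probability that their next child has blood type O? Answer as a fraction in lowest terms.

1/4

Possible genotypes: Maya ∈ {I^B I^B, I^B i}; Uma ∈ {I^B I^B, I^B i}.
Weight each parental genotype pair by prior × P(type-O child):
  I^B i × I^B i: posterior weight 1; P(next child type O) = 1/4.
Weighted sum = 1/4.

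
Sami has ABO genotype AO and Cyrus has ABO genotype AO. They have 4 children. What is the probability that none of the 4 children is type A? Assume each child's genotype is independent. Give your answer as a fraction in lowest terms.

1/256

ABO cross AO × AO → 1/4 O, 3/4 A.
So P(type A) = 3/4 per child.
P(not type A) = 1/4 for one child; (1/4)^4 = 1/256.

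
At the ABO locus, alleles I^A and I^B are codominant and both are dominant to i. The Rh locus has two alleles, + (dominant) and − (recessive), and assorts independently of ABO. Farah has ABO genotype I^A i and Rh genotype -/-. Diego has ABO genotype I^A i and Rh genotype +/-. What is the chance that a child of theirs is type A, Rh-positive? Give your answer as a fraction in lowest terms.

3/8

ABO cross I^A i × I^A i → offspring phenotypes: 1/4 O, 3/4 A.
Rh cross -/- × +/- → 1/2 Rh+, 1/2 Rh-.
Independent loci: P(type A, Rh-positive) = 3/4 × 1/2 = 3/8.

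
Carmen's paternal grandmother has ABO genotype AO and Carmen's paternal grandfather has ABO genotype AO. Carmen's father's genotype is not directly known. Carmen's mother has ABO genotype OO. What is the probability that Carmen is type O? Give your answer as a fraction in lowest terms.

1/2

Carmen's father's ABO genotype from AO × AO: 1/4 AA, 1/2 AO, 1/4 OO.
Crossing each possibility with the mother OO and summing P(type O): 1/4·0 + 1/2·1/2 + 1/4·1 = 1/2.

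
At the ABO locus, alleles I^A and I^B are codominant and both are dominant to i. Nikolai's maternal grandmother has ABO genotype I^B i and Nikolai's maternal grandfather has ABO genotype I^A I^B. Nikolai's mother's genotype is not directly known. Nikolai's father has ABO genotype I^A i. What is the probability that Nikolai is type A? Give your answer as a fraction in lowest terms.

3/8

Nikolai's mother's ABO genotype from I^B i × I^A I^B: 1/4 I^A I^B, 1/4 I^A i, 1/4 I^B I^B, 1/4 I^B i.
Crossing each possibility with the father I^A i and summing P(type A): 1/4·1/2 + 1/4·3/4 + 1/4·0 + 1/4·1/4 = 3/8.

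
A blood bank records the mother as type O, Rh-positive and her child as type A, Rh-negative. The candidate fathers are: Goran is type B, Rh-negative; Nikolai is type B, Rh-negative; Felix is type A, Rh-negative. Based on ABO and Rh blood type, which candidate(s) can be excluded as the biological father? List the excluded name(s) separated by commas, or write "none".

A candidate is excluded only if no genotype consistent with his phenotype could produce a type A, Rh-negative child with a type O, Rh-positive mother.
Goran (type B, Rh-): no genotype consistent with that phenotype can produce a type-A Rh- child with a type-O mother.
Nikolai (type B, Rh-): no genotype consistent with that phenotype can produce a type-A Rh- child with a type-O mother.

Goran, Nikolai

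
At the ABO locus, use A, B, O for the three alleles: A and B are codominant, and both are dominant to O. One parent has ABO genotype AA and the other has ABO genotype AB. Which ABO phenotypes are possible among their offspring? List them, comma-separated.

Gametes from AA × AB give offspring ABO genotypes AA, AB, i.e. phenotypes A, AB.

A, AB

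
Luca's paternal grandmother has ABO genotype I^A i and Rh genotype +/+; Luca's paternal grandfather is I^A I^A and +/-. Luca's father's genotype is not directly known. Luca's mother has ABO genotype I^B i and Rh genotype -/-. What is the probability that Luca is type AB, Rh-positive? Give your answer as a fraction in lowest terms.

9/32

Luca's father's ABO genotype from I^A i × I^A I^A: 1/2 I^A I^A, 1/2 I^A i.
Crossing each possibility with the mother I^B i and summing P(type AB): 1/2·1/2 + 1/2·1/4 = 3/8.
Similarly for Rh via the father's Rh distribution: P(Rh+) = 3/4.
Independent loci: 3/8 × 3/4 = 9/32.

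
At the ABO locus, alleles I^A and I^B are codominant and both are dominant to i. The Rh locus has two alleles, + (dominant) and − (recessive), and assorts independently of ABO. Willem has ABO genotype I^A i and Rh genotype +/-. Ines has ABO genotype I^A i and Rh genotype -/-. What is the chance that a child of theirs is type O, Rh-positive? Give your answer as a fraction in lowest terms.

1/8

ABO cross I^A i × I^A i → offspring phenotypes: 1/4 O, 3/4 A.
Rh cross +/- × -/- → 1/2 Rh+, 1/2 Rh-.
Independent loci: P(type O, Rh-positive) = 1/4 × 1/2 = 1/8.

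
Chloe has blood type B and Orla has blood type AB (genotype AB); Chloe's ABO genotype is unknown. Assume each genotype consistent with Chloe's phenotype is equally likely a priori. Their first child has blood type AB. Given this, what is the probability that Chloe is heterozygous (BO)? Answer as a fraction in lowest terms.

Possible genotypes: Chloe ∈ {BB, BO}; Orla ∈ {AB}.
Weight each parental genotype pair by prior × P(type-AB child):
  BB × AB: posterior weight 2/3.
  BO × AB: posterior weight 1/3.
Sum the posterior weight over pairs where Chloe is BO: 1/3.

1/3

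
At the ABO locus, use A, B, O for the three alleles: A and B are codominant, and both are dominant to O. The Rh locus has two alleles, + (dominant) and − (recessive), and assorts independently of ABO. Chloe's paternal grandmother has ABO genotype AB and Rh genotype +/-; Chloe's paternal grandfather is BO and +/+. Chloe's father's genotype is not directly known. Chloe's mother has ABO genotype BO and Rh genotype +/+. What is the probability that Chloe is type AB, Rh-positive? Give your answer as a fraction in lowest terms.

1/8

Chloe's father's ABO genotype from AB × BO: 1/4 AB, 1/4 AO, 1/4 BB, 1/4 BO.
Crossing each possibility with the mother BO and summing P(type AB): 1/4·1/4 + 1/4·1/4 + 1/4·0 + 1/4·0 = 1/8.
Similarly for Rh via the father's Rh distribution: P(Rh+) = 1.
Independent loci: 1/8 × 1 = 1/8.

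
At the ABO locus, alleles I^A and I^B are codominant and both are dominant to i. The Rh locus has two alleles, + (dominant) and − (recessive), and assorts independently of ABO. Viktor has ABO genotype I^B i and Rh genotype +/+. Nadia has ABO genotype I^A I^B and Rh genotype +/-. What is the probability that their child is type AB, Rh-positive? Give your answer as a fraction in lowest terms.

ABO cross I^B i × I^A I^B → offspring phenotypes: 1/4 A, 1/2 B, 1/4 AB.
Rh cross +/+ × +/- → 1 Rh+.
Independent loci: P(type AB, Rh-positive) = 1/4 × 1 = 1/4.

1/4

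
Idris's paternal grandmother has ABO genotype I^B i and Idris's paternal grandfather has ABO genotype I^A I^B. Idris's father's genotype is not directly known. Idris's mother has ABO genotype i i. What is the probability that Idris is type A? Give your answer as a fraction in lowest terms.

1/4

Idris's father's ABO genotype from I^B i × I^A I^B: 1/4 I^A I^B, 1/4 I^A i, 1/4 I^B I^B, 1/4 I^B i.
Crossing each possibility with the mother i i and summing P(type A): 1/4·1/2 + 1/4·1/2 + 1/4·0 + 1/4·0 = 1/4.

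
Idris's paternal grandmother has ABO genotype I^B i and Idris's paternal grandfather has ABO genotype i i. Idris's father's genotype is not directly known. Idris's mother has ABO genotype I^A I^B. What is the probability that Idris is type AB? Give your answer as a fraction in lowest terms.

1/8

Idris's father's ABO genotype from I^B i × i i: 1/2 I^B i, 1/2 i i.
Crossing each possibility with the mother I^A I^B and summing P(type AB): 1/2·1/4 + 1/2·0 = 1/8.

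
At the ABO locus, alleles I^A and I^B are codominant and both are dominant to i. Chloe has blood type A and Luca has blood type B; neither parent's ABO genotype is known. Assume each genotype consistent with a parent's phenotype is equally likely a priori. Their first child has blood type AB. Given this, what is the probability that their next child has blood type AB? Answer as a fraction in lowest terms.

25/36

Possible genotypes: Chloe ∈ {I^A I^A, I^A i}; Luca ∈ {I^B I^B, I^B i}.
Weight each parental genotype pair by prior × P(type-AB child):
  I^A I^A × I^B I^B: posterior weight 4/9; P(next child type AB) = 1.
  I^A I^A × I^B i: posterior weight 2/9; P(next child type AB) = 1/2.
  I^A i × I^B I^B: posterior weight 2/9; P(next child type AB) = 1/2.
  I^A i × I^B i: posterior weight 1/9; P(next child type AB) = 1/4.
Weighted sum = 25/36.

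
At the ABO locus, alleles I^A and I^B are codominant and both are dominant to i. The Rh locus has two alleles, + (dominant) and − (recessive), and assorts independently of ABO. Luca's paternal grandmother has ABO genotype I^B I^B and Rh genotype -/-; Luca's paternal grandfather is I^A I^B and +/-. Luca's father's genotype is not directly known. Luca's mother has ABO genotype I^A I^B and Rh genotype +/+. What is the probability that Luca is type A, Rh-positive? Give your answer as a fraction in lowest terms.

Luca's father's ABO genotype from I^B I^B × I^A I^B: 1/2 I^A I^B, 1/2 I^B I^B.
Crossing each possibility with the mother I^A I^B and summing P(type A): 1/2·1/4 + 1/2·0 = 1/8.
Similarly for Rh via the father's Rh distribution: P(Rh+) = 1.
Independent loci: 1/8 × 1 = 1/8.

1/8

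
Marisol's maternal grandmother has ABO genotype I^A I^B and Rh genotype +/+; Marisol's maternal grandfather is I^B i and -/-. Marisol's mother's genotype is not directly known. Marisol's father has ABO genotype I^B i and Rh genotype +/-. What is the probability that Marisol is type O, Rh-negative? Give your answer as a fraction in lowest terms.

1/32

Marisol's mother's ABO genotype from I^A I^B × I^B i: 1/4 I^A I^B, 1/4 I^A i, 1/4 I^B I^B, 1/4 I^B i.
Crossing each possibility with the father I^B i and summing P(type O): 1/4·0 + 1/4·1/4 + 1/4·0 + 1/4·1/4 = 1/8.
Similarly for Rh via the mother's Rh distribution: P(Rh-) = 1/4.
Independent loci: 1/8 × 1/4 = 1/32.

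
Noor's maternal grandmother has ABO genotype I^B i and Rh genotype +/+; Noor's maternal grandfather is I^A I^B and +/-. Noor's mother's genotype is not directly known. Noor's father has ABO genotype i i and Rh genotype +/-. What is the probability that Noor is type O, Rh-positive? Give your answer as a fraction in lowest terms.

Noor's mother's ABO genotype from I^B i × I^A I^B: 1/4 I^A I^B, 1/4 I^A i, 1/4 I^B I^B, 1/4 I^B i.
Crossing each possibility with the father i i and summing P(type O): 1/4·0 + 1/4·1/2 + 1/4·0 + 1/4·1/2 = 1/4.
Similarly for Rh via the mother's Rh distribution: P(Rh+) = 7/8.
Independent loci: 1/4 × 7/8 = 7/32.

7/32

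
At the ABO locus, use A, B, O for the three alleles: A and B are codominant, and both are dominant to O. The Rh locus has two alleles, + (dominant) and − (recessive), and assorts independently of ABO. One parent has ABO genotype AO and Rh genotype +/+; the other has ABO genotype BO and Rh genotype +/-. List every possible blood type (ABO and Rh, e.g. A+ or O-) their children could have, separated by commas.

O+, A+, B+, AB+

Gametes from AO × BO give offspring ABO genotypes AB, AO, BO, OO, i.e. phenotypes O, A, B, AB.
Rh cross +/+ × +/- → phenotypes Rh+.
Combining independently: O+, A+, B+, AB+.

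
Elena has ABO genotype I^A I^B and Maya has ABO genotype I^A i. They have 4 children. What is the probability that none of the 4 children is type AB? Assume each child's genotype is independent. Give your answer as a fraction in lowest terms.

81/256

ABO cross I^A I^B × I^A i → 1/2 A, 1/4 B, 1/4 AB.
So P(type AB) = 1/4 per child.
P(not type AB) = 3/4 for one child; (3/4)^4 = 81/256.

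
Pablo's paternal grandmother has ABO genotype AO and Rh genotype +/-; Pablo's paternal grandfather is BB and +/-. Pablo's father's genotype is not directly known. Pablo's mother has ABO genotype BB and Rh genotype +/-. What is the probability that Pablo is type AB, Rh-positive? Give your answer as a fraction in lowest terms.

3/16

Pablo's father's ABO genotype from AO × BB: 1/2 AB, 1/2 BO.
Crossing each possibility with the mother BB and summing P(type AB): 1/2·1/2 + 1/2·0 = 1/4.
Similarly for Rh via the father's Rh distribution: P(Rh+) = 3/4.
Independent loci: 1/4 × 3/4 = 3/16.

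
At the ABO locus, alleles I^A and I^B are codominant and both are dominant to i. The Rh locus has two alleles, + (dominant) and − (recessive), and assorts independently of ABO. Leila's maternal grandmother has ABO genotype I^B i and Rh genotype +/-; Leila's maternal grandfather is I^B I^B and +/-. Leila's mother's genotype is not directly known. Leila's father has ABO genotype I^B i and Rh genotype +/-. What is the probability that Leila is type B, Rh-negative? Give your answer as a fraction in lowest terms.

Leila's mother's ABO genotype from I^B i × I^B I^B: 1/2 I^B I^B, 1/2 I^B i.
Crossing each possibility with the father I^B i and summing P(type B): 1/2·1 + 1/2·3/4 = 7/8.
Similarly for Rh via the mother's Rh distribution: P(Rh-) = 1/4.
Independent loci: 7/8 × 1/4 = 7/32.

7/32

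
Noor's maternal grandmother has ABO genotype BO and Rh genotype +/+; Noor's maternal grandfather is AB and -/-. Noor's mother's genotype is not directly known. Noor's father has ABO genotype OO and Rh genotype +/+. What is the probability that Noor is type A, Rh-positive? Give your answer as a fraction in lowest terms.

Noor's mother's ABO genotype from BO × AB: 1/4 AB, 1/4 AO, 1/4 BB, 1/4 BO.
Crossing each possibility with the father OO and summing P(type A): 1/4·1/2 + 1/4·1/2 + 1/4·0 + 1/4·0 = 1/4.
Similarly for Rh via the mother's Rh distribution: P(Rh+) = 1.
Independent loci: 1/4 × 1 = 1/4.

1/4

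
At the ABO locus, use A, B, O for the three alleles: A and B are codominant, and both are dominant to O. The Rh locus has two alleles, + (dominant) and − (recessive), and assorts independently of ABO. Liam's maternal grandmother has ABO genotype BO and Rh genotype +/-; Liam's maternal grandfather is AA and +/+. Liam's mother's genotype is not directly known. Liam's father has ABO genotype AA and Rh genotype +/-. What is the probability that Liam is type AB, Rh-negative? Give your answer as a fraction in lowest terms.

1/32

Liam's mother's ABO genotype from BO × AA: 1/2 AB, 1/2 AO.
Crossing each possibility with the father AA and summing P(type AB): 1/2·1/2 + 1/2·0 = 1/4.
Similarly for Rh via the mother's Rh distribution: P(Rh-) = 1/8.
Independent loci: 1/4 × 1/8 = 1/32.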